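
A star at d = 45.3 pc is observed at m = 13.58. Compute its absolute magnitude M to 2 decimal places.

M = m − 5 log₁₀(d/10 pc) = 13.58 − 5 log₁₀(45.3/10)
  = 13.58 − 5 × 0.656 = 13.58 − 3.28 = 10.30.

10.30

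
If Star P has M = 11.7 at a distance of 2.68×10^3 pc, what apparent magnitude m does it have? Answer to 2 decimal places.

23.84

m = M + 5 log₁₀(d/10 pc) = 11.7 + 5 log₁₀(2.68×10^3/10)
  = 11.7 + 5 × 2.428 = 11.7 + 12.14 = 23.84.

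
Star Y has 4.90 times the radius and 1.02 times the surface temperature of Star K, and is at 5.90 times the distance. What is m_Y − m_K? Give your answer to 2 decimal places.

0.32

L_Y/L_K = (4.90)²(1.02)⁴ = 25.99.
F_Y/F_K = (L_Y/L_K)/(d_Y/d_K)² = 25.99/34.81 = 0.7466.
m_Y − m_K = −2.5 log₁₀(0.7466) = 0.32.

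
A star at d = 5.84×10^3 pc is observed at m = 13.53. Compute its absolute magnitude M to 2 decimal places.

-0.30

M = m − 5 log₁₀(d/10 pc) = 13.53 − 5 log₁₀(5.84×10^3/10)
  = 13.53 − 5 × 2.766 = 13.53 − 13.83 = -0.30.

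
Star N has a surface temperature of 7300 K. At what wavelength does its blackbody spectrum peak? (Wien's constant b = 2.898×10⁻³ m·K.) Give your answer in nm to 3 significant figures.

λ_max = b/T = 2.898×10⁻³ / 7300 = 3.97×10^-7 m = 397.0 nm.

397 nm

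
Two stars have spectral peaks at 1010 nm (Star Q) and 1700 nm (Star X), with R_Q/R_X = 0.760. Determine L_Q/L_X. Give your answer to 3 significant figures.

Wien's law gives T ∝ 1/λ_max, so T_Q/T_X = λ_X/λ_Q = 1700/1010 = 1.683.
Then L ∝ R²T⁴ gives L_Q/L_X = (0.760)² × (1.683)⁴ = 0.5776 × 8.026 = 4.636.

4.64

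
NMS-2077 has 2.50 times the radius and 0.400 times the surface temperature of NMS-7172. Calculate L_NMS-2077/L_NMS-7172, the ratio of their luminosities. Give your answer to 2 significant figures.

From the Stefan–Boltzmann law, L ∝ R²T⁴, so
L_NMS-2077/L_NMS-7172 = (R_NMS-2077/R_NMS-7172)² (T_NMS-2077/T_NMS-7172)⁴ = (2.50)² × (0.400)⁴ = 6.250 × 0.02560 = 0.1600.

0.16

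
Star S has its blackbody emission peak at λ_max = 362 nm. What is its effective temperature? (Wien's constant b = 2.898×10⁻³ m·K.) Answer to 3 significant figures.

T = b/λ_max = 2.898×10⁻³ / (362×10⁻⁹) = 8006 K.

8.01×10^3 K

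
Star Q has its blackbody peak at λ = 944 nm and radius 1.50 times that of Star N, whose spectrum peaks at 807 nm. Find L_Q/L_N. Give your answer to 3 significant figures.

1.20

Wien's law gives T ∝ 1/λ_max, so T_Q/T_N = λ_N/λ_Q = 807/944 = 0.8549.
Then L ∝ R²T⁴ gives L_Q/L_N = (1.50)² × (0.8549)⁴ = 2.250 × 0.5341 = 1.202.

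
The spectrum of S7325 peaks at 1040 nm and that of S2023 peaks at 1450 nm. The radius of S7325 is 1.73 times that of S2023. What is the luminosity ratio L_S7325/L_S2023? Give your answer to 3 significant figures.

11.3

Wien's law gives T ∝ 1/λ_max, so T_S7325/T_S2023 = λ_S2023/λ_S7325 = 1450/1040 = 1.394.
Then L ∝ R²T⁴ gives L_S7325/L_S2023 = (1.73)² × (1.394)⁴ = 2.993 × 3.779 = 11.31.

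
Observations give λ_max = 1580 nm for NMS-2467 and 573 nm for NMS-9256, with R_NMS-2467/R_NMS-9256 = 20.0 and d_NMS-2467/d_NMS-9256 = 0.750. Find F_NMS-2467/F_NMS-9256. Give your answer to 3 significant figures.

Wien's law: T_NMS-2467/T_NMS-9256 = λ_NMS-9256/λ_NMS-2467 = 573/1580 = 0.3627.
L_NMS-2467/L_NMS-9256 = (R_NMS-2467/R_NMS-9256)²(T_NMS-2467/T_NMS-9256)⁴ = (20.0)²(0.3627)⁴ = 6.919.
F_NMS-2467/F_NMS-9256 = (L_NMS-2467/L_NMS-9256)/(d_NMS-2467/d_NMS-9256)² = 6.919/(0.750)² = 12.30.

12.3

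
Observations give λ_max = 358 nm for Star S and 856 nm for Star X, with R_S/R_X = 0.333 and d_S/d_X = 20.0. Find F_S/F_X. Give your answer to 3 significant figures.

Wien's law: T_S/T_X = λ_X/λ_S = 856/358 = 2.391.
L_S/L_X = (R_S/R_X)²(T_S/T_X)⁴ = (0.333)²(2.391)⁴ = 3.625.
F_S/F_X = (L_S/L_X)/(d_S/d_X)² = 3.625/(20.0)² = 0.009061.

0.00906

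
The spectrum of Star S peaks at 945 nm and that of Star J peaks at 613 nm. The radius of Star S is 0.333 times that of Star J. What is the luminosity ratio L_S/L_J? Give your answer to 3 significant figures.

Wien's law gives T ∝ 1/λ_max, so T_S/T_J = λ_J/λ_S = 613/945 = 0.6487.
Then L ∝ R²T⁴ gives L_S/L_J = (0.333)² × (0.6487)⁴ = 0.1109 × 0.1771 = 0.01963.

0.0196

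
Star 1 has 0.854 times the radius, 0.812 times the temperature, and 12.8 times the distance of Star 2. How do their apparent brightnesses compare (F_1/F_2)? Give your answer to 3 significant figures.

0.00194

L_1/L_2 = (R_1/R_2)²(T_1/T_2)⁴ = (0.854)² × (0.812)⁴ = 0.3171.
F_1/F_2 = (L_1/L_2)/(d_1/d_2)² = 0.3171 / (12.8)² = 0.001935.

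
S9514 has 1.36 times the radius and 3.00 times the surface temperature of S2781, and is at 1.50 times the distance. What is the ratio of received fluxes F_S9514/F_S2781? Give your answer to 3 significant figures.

66.6

L_S9514/L_S2781 = (R_S9514/R_S2781)²(T_S9514/T_S2781)⁴ = (1.36)² × (3.00)⁴ = 149.8.
F_S9514/F_S2781 = (L_S9514/L_S2781)/(d_S9514/d_S2781)² = 149.8 / (1.50)² = 66.59.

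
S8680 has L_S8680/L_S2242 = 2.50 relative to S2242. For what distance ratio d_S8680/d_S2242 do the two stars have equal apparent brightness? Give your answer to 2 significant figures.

1.6

Equal flux requires L_S8680/d_S8680² = L_S2242/d_S2242², so d_S8680/d_S2242 = √(L_S8680/L_S2242)
= √(2.50) = 1.581.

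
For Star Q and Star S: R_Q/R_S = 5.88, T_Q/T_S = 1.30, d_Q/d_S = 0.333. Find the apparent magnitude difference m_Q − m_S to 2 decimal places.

-7.37

L_Q/L_S = (5.88)²(1.30)⁴ = 98.75.
F_Q/F_S = (L_Q/L_S)/(d_Q/d_S)² = 98.75/0.1109 = 890.5.
m_Q − m_S = −2.5 log₁₀(890.5) = -7.37.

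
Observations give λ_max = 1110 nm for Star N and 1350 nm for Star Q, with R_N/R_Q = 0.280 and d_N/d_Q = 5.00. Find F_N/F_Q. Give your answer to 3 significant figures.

0.00686

Wien's law: T_N/T_Q = λ_Q/λ_N = 1350/1110 = 1.216.
L_N/L_Q = (R_N/R_Q)²(T_N/T_Q)⁴ = (0.280)²(1.216)⁴ = 0.1715.
F_N/F_Q = (L_N/L_Q)/(d_N/d_Q)² = 0.1715/(5.00)² = 0.006862.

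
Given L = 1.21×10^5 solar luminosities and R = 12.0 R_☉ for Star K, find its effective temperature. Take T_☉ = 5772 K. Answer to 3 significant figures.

3.11×10^4 K

T/T_☉ = (L/L_☉)^(1/4) / (R/R_☉)^(1/2)
T = 5772 × (1.21×10^5)^(1/4) / √(12.0) = 5772 × 18.65 / 3.464 = 3.108×10^4 K.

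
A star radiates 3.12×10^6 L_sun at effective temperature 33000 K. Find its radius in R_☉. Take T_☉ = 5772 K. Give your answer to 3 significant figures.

54.0 R_☉

R/R_☉ = √(L/L_☉) / (T/T_☉)² = √(3.12×10^6) / (5.717)²
       = 1766 / 32.69 = 54.04.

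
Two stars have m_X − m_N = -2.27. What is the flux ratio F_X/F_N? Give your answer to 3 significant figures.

F_X/F_N = 10^(−(m_X − m_N)/2.5) = 10^(2.27/2.5) = 10^0.908 = 8.091.

8.09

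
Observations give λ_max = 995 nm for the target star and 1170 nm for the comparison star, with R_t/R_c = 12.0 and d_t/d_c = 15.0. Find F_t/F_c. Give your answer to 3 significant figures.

Wien's law: T_t/T_c = λ_c/λ_t = 1170/995 = 1.176.
L_t/L_c = (R_t/R_c)²(T_t/T_c)⁴ = (12.0)²(1.176)⁴ = 275.3.
F_t/F_c = (L_t/L_c)/(d_t/d_c)² = 275.3/(15.0)² = 1.224.

1.22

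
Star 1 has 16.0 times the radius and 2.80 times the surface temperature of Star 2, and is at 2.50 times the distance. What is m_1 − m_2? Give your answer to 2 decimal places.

L_1/L_2 = (16.0)²(2.80)⁴ = 1.574×10^4.
F_1/F_2 = (L_1/L_2)/(d_1/d_2)² = 1.574×10^4/6.250 = 2518.
m_1 − m_2 = −2.5 log₁₀(2518) = -8.50.

-8.50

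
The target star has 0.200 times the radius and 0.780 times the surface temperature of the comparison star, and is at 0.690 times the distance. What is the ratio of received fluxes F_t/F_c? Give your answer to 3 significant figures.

L_t/L_c = (R_t/R_c)²(T_t/T_c)⁴ = (0.200)² × (0.780)⁴ = 0.01481.
F_t/F_c = (L_t/L_c)/(d_t/d_c)² = 0.01481 / (0.690)² = 0.03110.

0.0311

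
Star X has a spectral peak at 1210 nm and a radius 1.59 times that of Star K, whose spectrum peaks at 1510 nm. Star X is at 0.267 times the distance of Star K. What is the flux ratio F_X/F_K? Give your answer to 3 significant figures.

Wien's law: T_X/T_K = λ_K/λ_X = 1510/1210 = 1.248.
L_X/L_K = (R_X/R_K)²(T_X/T_K)⁴ = (1.59)²(1.248)⁴ = 6.131.
F_X/F_K = (L_X/L_K)/(d_X/d_K)² = 6.131/(0.267)² = 86.01.

86.0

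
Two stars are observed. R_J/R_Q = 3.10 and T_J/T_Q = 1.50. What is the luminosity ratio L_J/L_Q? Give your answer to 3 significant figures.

48.7

From the Stefan–Boltzmann law, L ∝ R²T⁴, so
L_J/L_Q = (R_J/R_Q)² (T_J/T_Q)⁴ = (3.10)² × (1.50)⁴ = 9.610 × 5.062 = 48.65.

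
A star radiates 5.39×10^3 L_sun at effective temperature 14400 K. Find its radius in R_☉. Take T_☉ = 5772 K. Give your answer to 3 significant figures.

R/R_☉ = √(L/L_☉) / (T/T_☉)² = √(5.39×10^3) / (2.495)²
       = 73.42 / 6.224 = 11.80.

11.8 R_☉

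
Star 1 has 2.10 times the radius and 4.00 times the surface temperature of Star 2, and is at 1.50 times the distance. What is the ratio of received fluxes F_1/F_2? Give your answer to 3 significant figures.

502

L_1/L_2 = (R_1/R_2)²(T_1/T_2)⁴ = (2.10)² × (4.00)⁴ = 1129.
F_1/F_2 = (L_1/L_2)/(d_1/d_2)² = 1129 / (1.50)² = 501.8.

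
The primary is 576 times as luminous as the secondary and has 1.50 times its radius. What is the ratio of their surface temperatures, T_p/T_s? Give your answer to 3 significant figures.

4.00

L ∝ R²T⁴ gives T ∝ (L/R²)^(1/4), so
T_p/T_s = (576 / 1.50²)^(1/4) = (256.0)^(1/4) = 4.000.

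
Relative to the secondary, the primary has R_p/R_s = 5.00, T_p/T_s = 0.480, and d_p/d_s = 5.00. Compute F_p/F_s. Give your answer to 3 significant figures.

0.0531

L_p/L_s = (R_p/R_s)²(T_p/T_s)⁴ = (5.00)² × (0.480)⁴ = 1.327.
F_p/F_s = (L_p/L_s)/(d_p/d_s)² = 1.327 / (5.00)² = 0.05308.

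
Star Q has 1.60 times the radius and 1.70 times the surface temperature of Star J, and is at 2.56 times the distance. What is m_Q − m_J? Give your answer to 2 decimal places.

L_Q/L_J = (1.60)²(1.70)⁴ = 21.38.
F_Q/F_J = (L_Q/L_J)/(d_Q/d_J)² = 21.38/6.554 = 3.263.
m_Q − m_J = −2.5 log₁₀(3.263) = -1.28.

-1.28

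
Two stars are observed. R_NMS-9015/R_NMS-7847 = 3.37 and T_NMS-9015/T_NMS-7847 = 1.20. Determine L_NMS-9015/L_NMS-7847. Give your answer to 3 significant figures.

From the Stefan–Boltzmann law, L ∝ R²T⁴, so
L_NMS-9015/L_NMS-7847 = (R_NMS-9015/R_NMS-7847)² (T_NMS-9015/T_NMS-7847)⁴ = (3.37)² × (1.20)⁴ = 11.36 × 2.074 = 23.55.

23.5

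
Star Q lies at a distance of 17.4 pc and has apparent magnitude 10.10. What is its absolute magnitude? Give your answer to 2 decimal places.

M = m − 5 log₁₀(d/10 pc) = 10.10 − 5 log₁₀(17.4/10)
  = 10.10 − 5 × 0.241 = 10.10 − 1.20 = 8.90.

8.90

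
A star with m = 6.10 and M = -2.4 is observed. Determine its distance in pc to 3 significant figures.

m − M = 5 log₁₀(d/10 pc)
6.10 − (-2.4) = 8.50 = 5 log₁₀(d/10)
d = 10 × 10^(8.50/5) = 10 × 10^1.700 = 501.2 pc.

501 pc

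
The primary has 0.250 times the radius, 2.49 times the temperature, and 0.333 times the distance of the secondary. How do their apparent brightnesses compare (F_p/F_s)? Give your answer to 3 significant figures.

L_p/L_s = (R_p/R_s)²(T_p/T_s)⁴ = (0.250)² × (2.49)⁴ = 2.403.
F_p/F_s = (L_p/L_s)/(d_p/d_s)² = 2.403 / (0.333)² = 21.67.

21.7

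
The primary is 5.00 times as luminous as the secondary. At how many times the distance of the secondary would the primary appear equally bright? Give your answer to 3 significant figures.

Equal flux requires L_p/d_p² = L_s/d_s², so d_p/d_s = √(L_p/L_s)
= √(5.00) = 2.236.

2.24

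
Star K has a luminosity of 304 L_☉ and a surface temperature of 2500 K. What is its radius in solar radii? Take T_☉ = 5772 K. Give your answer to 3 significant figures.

92.9 solar radii

R/R_☉ = √(L/L_☉) / (T/T_☉)² = √(304) / (0.4331)²
       = 17.44 / 0.1876 = 92.94.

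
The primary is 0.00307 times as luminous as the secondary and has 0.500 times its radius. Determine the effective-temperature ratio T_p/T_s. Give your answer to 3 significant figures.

L ∝ R²T⁴ gives T ∝ (L/R²)^(1/4), so
T_p/T_s = (0.00307 / 0.500²)^(1/4) = (0.01228)^(1/4) = 0.3329.

0.333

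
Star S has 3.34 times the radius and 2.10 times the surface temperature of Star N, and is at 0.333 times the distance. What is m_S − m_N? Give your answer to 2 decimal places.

L_S/L_N = (3.34)²(2.10)⁴ = 217.0.
F_S/F_N = (L_S/L_N)/(d_S/d_N)² = 217.0/0.1109 = 1957.
m_S − m_N = −2.5 log₁₀(1957) = -8.23.

-8.23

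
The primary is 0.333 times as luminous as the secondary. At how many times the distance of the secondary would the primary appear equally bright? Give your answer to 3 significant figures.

0.577

Equal flux requires L_p/d_p² = L_s/d_s², so d_p/d_s = √(L_p/L_s)
= √(0.333) = 0.5771.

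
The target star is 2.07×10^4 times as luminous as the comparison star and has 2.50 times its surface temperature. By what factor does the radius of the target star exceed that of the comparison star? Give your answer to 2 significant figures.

L ∝ R²T⁴ gives R ∝ √L / T², so
R_t/R_c = √(2.07×10^4) / (2.50)² = 143.9 / 6.250 = 23.02.

23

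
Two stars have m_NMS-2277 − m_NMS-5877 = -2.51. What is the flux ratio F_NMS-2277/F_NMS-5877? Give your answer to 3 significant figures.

F_NMS-2277/F_NMS-5877 = 10^(−(m_NMS-2277 − m_NMS-5877)/2.5) = 10^(2.51/2.5) = 10^1.004 = 10.09.

10.1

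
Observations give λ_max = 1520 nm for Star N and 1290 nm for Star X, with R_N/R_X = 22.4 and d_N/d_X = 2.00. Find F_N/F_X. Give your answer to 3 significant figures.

65.1

Wien's law: T_N/T_X = λ_X/λ_N = 1290/1520 = 0.8487.
L_N/L_X = (R_N/R_X)²(T_N/T_X)⁴ = (22.4)²(0.8487)⁴ = 260.3.
F_N/F_X = (L_N/L_X)/(d_N/d_X)² = 260.3/(2.00)² = 65.08.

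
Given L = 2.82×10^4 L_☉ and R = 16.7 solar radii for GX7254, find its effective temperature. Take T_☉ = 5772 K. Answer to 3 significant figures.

T/T_☉ = (L/L_☉)^(1/4) / (R/R_☉)^(1/2)
T = 5772 × (2.82×10^4)^(1/4) / √(16.7) = 5772 × 12.96 / 4.087 = 1.830×10^4 K.

1.83×10^4 K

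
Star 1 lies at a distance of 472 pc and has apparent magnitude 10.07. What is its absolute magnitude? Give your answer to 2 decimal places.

1.70

M = m − 5 log₁₀(d/10 pc) = 10.07 − 5 log₁₀(472/10)
  = 10.07 − 5 × 1.674 = 10.07 − 8.37 = 1.70.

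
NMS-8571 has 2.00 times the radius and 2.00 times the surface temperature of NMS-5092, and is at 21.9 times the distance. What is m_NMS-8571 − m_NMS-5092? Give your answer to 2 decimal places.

L_NMS-8571/L_NMS-5092 = (2.00)²(2.00)⁴ = 64.00.
F_NMS-8571/F_NMS-5092 = (L_NMS-8571/L_NMS-5092)/(d_NMS-8571/d_NMS-5092)² = 64.00/479.6 = 0.1334.
m_NMS-8571 − m_NMS-5092 = −2.5 log₁₀(0.1334) = 2.19.

2.19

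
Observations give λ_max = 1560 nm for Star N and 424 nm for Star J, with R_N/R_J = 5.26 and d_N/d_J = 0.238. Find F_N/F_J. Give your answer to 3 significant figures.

2.67

Wien's law: T_N/T_J = λ_J/λ_N = 424/1560 = 0.2718.
L_N/L_J = (R_N/R_J)²(T_N/T_J)⁴ = (5.26)²(0.2718)⁴ = 0.1510.
F_N/F_J = (L_N/L_J)/(d_N/d_J)² = 0.1510/(0.238)² = 2.666.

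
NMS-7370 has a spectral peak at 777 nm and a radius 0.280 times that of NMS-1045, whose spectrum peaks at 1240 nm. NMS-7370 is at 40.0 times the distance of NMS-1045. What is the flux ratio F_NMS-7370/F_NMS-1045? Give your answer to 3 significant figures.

3.18×10^-4

Wien's law: T_NMS-7370/T_NMS-1045 = λ_NMS-1045/λ_NMS-7370 = 1240/777 = 1.596.
L_NMS-7370/L_NMS-1045 = (R_NMS-7370/R_NMS-1045)²(T_NMS-7370/T_NMS-1045)⁴ = (0.280)²(1.596)⁴ = 0.5085.
F_NMS-7370/F_NMS-1045 = (L_NMS-7370/L_NMS-1045)/(d_NMS-7370/d_NMS-1045)² = 0.5085/(40.0)² = 3.178×10^-4.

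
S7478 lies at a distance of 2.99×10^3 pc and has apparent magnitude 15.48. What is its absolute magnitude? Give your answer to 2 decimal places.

M = m − 5 log₁₀(d/10 pc) = 15.48 − 5 log₁₀(2.99×10^3/10)
  = 15.48 − 5 × 2.476 = 15.48 − 12.38 = 3.10.

3.10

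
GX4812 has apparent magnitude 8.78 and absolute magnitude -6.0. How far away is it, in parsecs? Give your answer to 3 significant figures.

9.04×10^3 pc

m − M = 5 log₁₀(d/10 pc)
8.78 − (-6.0) = 14.78 = 5 log₁₀(d/10)
d = 10 × 10^(14.78/5) = 10 × 10^2.956 = 9036 pc.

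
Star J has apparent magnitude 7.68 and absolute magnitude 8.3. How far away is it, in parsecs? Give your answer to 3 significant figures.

7.52 pc

m − M = 5 log₁₀(d/10 pc)
7.68 − (8.3) = -0.62 = 5 log₁₀(d/10)
d = 10 × 10^(-0.62/5) = 10 × 10^-0.124 = 7.516 pc.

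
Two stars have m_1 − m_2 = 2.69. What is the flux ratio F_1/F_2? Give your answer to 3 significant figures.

F_1/F_2 = 10^(−(m_1 − m_2)/2.5) = 10^(-2.69/2.5) = 10^-1.076 = 0.08395.

0.0839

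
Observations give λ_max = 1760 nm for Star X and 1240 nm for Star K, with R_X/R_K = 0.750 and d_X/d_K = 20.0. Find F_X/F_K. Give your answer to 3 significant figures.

3.46×10^-4

Wien's law: T_X/T_K = λ_K/λ_X = 1240/1760 = 0.7045.
L_X/L_K = (R_X/R_K)²(T_X/T_K)⁴ = (0.750)²(0.7045)⁴ = 0.1386.
F_X/F_K = (L_X/L_K)/(d_X/d_K)² = 0.1386/(20.0)² = 3.465×10^-4.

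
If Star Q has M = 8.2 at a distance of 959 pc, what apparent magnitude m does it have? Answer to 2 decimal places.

18.11

m = M + 5 log₁₀(d/10 pc) = 8.2 + 5 log₁₀(959/10)
  = 8.2 + 5 × 1.982 = 8.2 + 9.91 = 18.11.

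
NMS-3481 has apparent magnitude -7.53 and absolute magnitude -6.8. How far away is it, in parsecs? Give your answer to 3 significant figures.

m − M = 5 log₁₀(d/10 pc)
-7.53 − (-6.8) = -0.73 = 5 log₁₀(d/10)
d = 10 × 10^(-0.73/5) = 10 × 10^-0.146 = 7.145 pc.

7.14 pc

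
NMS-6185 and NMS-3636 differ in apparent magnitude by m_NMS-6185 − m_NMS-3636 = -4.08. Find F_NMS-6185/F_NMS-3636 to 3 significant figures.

42.9

F_NMS-6185/F_NMS-3636 = 10^(−(m_NMS-6185 − m_NMS-3636)/2.5) = 10^(4.08/2.5) = 10^1.632 = 42.85.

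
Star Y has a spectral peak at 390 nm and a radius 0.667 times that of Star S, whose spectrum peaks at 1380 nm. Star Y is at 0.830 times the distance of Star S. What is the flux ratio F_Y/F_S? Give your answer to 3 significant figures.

Wien's law: T_Y/T_S = λ_S/λ_Y = 1380/390 = 3.538.
L_Y/L_S = (R_Y/R_S)²(T_Y/T_S)⁴ = (0.667)²(3.538)⁴ = 69.74.
F_Y/F_S = (L_Y/L_S)/(d_Y/d_S)² = 69.74/(0.830)² = 101.2.

101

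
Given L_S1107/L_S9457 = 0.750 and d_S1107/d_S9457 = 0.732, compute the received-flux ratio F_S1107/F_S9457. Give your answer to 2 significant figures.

F = L/(4πd²), so F_S1107/F_S9457 = (L_S1107/L_S9457) / (d_S1107/d_S9457)²
= 0.750 / (0.732)² = 0.750 / 0.5358 = 1.400.

1.4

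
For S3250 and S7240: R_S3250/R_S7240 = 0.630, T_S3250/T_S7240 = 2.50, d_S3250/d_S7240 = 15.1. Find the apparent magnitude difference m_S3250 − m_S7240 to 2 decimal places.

2.92

L_S3250/L_S7240 = (0.630)²(2.50)⁴ = 15.50.
F_S3250/F_S7240 = (L_S3250/L_S7240)/(d_S3250/d_S7240)² = 15.50/228.0 = 0.06800.
m_S3250 − m_S7240 = −2.5 log₁₀(0.06800) = 2.92.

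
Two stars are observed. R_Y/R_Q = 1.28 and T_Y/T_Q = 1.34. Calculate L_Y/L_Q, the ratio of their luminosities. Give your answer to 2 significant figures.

5.3

From the Stefan–Boltzmann law, L ∝ R²T⁴, so
L_Y/L_Q = (R_Y/R_Q)² (T_Y/T_Q)⁴ = (1.28)² × (1.34)⁴ = 1.638 × 3.224 = 5.282.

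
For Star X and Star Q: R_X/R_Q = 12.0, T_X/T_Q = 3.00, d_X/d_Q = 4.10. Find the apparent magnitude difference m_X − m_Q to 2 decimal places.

L_X/L_Q = (12.0)²(3.00)⁴ = 1.166×10^4.
F_X/F_Q = (L_X/L_Q)/(d_X/d_Q)² = 1.166×10^4/16.81 = 693.9.
m_X − m_Q = −2.5 log₁₀(693.9) = -7.10.

-7.10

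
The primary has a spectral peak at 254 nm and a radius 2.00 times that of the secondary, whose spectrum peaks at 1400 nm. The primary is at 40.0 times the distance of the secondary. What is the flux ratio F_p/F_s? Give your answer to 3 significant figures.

2.31

Wien's law: T_p/T_s = λ_s/λ_p = 1400/254 = 5.512.
L_p/L_s = (R_p/R_s)²(T_p/T_s)⁴ = (2.00)²(5.512)⁴ = 3692.
F_p/F_s = (L_p/L_s)/(d_p/d_s)² = 3692/(40.0)² = 2.307.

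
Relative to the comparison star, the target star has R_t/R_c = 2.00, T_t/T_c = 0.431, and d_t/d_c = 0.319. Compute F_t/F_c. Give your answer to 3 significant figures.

1.36

L_t/L_c = (R_t/R_c)²(T_t/T_c)⁴ = (2.00)² × (0.431)⁴ = 0.1380.
F_t/F_c = (L_t/L_c)/(d_t/d_c)² = 0.1380 / (0.319)² = 1.356.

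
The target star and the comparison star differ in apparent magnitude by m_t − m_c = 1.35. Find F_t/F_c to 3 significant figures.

F_t/F_c = 10^(−(m_t − m_c)/2.5) = 10^(-1.35/2.5) = 10^-0.540 = 0.2884.

0.288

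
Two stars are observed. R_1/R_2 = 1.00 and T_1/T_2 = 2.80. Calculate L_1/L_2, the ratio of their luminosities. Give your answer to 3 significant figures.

From the Stefan–Boltzmann law, L ∝ R²T⁴, so
L_1/L_2 = (R_1/R_2)² (T_1/T_2)⁴ = (1.00)² × (2.80)⁴ = 1.000 × 61.47 = 61.47.

61.5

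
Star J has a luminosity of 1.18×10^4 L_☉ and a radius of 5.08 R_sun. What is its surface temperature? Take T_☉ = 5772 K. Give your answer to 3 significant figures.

2.67×10^4 K

T/T_☉ = (L/L_☉)^(1/4) / (R/R_☉)^(1/2)
T = 5772 × (1.18×10^4)^(1/4) / √(5.08) = 5772 × 10.42 / 2.254 = 2.669×10^4 K.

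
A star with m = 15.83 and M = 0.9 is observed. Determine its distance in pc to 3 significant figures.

m − M = 5 log₁₀(d/10 pc)
15.83 − (0.9) = 14.93 = 5 log₁₀(d/10)
d = 10 × 10^(14.93/5) = 10 × 10^2.986 = 9683 pc.

9.68×10^3 pc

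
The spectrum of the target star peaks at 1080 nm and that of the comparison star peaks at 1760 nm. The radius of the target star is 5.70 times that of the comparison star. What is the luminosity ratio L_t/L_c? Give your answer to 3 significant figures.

Wien's law gives T ∝ 1/λ_max, so T_t/T_c = λ_c/λ_t = 1760/1080 = 1.630.
Then L ∝ R²T⁴ gives L_t/L_c = (5.70)² × (1.630)⁴ = 32.49 × 7.053 = 229.1.

229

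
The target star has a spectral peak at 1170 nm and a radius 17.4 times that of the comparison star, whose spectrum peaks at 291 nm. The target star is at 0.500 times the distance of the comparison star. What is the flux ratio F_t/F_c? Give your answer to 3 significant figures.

4.63

Wien's law: T_t/T_c = λ_c/λ_t = 291/1170 = 0.2487.
L_t/L_c = (R_t/R_c)²(T_t/T_c)⁴ = (17.4)²(0.2487)⁴ = 1.159.
F_t/F_c = (L_t/L_c)/(d_t/d_c)² = 1.159/(0.500)² = 4.634.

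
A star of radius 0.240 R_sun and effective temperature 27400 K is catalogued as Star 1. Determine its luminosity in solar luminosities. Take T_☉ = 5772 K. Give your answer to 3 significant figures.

L/L_☉ = (R/R_☉)² (T/T_☉)⁴ = (0.240)² × (27400/5772)⁴
       = 0.05760 × (4.747)⁴ = 0.05760 × 507.8 = 29.25.

29.2 solar luminosities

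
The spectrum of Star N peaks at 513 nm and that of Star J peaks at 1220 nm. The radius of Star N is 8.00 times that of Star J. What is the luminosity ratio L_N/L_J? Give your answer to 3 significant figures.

Wien's law gives T ∝ 1/λ_max, so T_N/T_J = λ_J/λ_N = 1220/513 = 2.378.
Then L ∝ R²T⁴ gives L_N/L_J = (8.00)² × (2.378)⁴ = 64.00 × 31.99 = 2047.

2.05×10^3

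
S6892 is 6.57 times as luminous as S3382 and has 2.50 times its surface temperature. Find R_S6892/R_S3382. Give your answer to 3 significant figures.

L ∝ R²T⁴ gives R ∝ √L / T², so
R_S6892/R_S3382 = √(6.57) / (2.50)² = 2.563 / 6.250 = 0.4101.

0.410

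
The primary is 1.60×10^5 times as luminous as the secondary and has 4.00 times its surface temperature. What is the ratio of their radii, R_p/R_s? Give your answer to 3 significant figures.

25.0

L ∝ R²T⁴ gives R ∝ √L / T², so
R_p/R_s = √(1.60×10^5) / (4.00)² = 400.0 / 16.00 = 25.00.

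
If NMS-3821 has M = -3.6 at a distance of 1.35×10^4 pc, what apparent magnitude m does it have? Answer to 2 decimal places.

m = M + 5 log₁₀(d/10 pc) = -3.6 + 5 log₁₀(1.35×10^4/10)
  = -3.6 + 5 × 3.130 = -3.6 + 15.65 = 12.05.

12.05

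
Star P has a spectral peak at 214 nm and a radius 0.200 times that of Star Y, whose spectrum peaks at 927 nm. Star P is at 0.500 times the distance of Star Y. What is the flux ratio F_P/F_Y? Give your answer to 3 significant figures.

56.3

Wien's law: T_P/T_Y = λ_Y/λ_P = 927/214 = 4.332.
L_P/L_Y = (R_P/R_Y)²(T_P/T_Y)⁴ = (0.200)²(4.332)⁴ = 14.08.
F_P/F_Y = (L_P/L_Y)/(d_P/d_Y)² = 14.08/(0.500)² = 56.34.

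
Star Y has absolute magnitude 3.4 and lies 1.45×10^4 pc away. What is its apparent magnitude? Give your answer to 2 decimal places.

19.21

m = M + 5 log₁₀(d/10 pc) = 3.4 + 5 log₁₀(1.45×10^4/10)
  = 3.4 + 5 × 3.161 = 3.4 + 15.81 = 19.21.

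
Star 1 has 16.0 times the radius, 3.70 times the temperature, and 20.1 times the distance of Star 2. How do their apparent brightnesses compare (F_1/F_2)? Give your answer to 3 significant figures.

L_1/L_2 = (R_1/R_2)²(T_1/T_2)⁴ = (16.0)² × (3.70)⁴ = 4.798×10^4.
F_1/F_2 = (L_1/L_2)/(d_1/d_2)² = 4.798×10^4 / (20.1)² = 118.8.

119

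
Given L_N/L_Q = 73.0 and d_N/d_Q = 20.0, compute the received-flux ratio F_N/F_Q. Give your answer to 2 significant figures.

0.18

F = L/(4πd²), so F_N/F_Q = (L_N/L_Q) / (d_N/d_Q)²
= 73.0 / (20.0)² = 73.0 / 400.0 = 0.1825.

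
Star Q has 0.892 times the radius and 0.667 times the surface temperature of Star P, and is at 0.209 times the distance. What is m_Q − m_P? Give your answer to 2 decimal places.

-1.39

L_Q/L_P = (0.892)²(0.667)⁴ = 0.1575.
F_Q/F_P = (L_Q/L_P)/(d_Q/d_P)² = 0.1575/0.04368 = 3.605.
m_Q − m_P = −2.5 log₁₀(3.605) = -1.39.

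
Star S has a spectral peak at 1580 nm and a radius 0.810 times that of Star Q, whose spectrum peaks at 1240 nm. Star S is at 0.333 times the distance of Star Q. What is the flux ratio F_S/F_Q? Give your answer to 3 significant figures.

2.24

Wien's law: T_S/T_Q = λ_Q/λ_S = 1240/1580 = 0.7848.
L_S/L_Q = (R_S/R_Q)²(T_S/T_Q)⁴ = (0.810)²(0.7848)⁴ = 0.2489.
F_S/F_Q = (L_S/L_Q)/(d_S/d_Q)² = 0.2489/(0.333)² = 2.245.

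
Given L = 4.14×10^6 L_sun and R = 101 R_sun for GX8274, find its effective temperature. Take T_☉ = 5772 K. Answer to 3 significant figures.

2.59×10^4 K

T/T_☉ = (L/L_☉)^(1/4) / (R/R_☉)^(1/2)
T = 5772 × (4.14×10^6)^(1/4) / √(101) = 5772 × 45.11 / 10.05 = 2.591×10^4 K.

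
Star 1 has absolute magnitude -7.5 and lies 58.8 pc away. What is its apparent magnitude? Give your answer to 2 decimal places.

m = M + 5 log₁₀(d/10 pc) = -7.5 + 5 log₁₀(58.8/10)
  = -7.5 + 5 × 0.769 = -7.5 + 3.85 = -3.65.

-3.65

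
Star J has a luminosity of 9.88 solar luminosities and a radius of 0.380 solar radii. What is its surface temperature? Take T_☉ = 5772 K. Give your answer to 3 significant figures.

1.66×10^4 K

T/T_☉ = (L/L_☉)^(1/4) / (R/R_☉)^(1/2)
T = 5772 × (9.88)^(1/4) / √(0.380) = 5772 × 1.773 / 0.6164 = 1.660×10^4 K.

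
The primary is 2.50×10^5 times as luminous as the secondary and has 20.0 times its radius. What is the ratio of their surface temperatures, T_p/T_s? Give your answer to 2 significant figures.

L ∝ R²T⁴ gives T ∝ (L/R²)^(1/4), so
T_p/T_s = (2.50×10^5 / 20.0²)^(1/4) = (625.0)^(1/4) = 5.000.

5.0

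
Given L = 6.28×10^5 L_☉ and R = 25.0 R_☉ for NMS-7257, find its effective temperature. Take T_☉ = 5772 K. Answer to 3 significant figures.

3.25×10^4 K

T/T_☉ = (L/L_☉)^(1/4) / (R/R_☉)^(1/2)
T = 5772 × (6.28×10^5)^(1/4) / √(25.0) = 5772 × 28.15 / 5.000 = 3.250×10^4 K.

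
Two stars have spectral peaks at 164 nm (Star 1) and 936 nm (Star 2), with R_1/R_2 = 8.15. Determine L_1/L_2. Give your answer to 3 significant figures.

7.05×10^4

Wien's law gives T ∝ 1/λ_max, so T_1/T_2 = λ_2/λ_1 = 936/164 = 5.707.
Then L ∝ R²T⁴ gives L_1/L_2 = (8.15)² × (5.707)⁴ = 66.42 × 1061 = 7.048×10^4.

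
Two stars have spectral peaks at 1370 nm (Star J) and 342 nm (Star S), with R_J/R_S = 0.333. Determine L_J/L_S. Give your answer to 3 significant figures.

4.31×10^-4

Wien's law gives T ∝ 1/λ_max, so T_J/T_S = λ_S/λ_J = 342/1370 = 0.2496.
Then L ∝ R²T⁴ gives L_J/L_S = (0.333)² × (0.2496)⁴ = 0.1109 × 0.003883 = 4.306×10^-4.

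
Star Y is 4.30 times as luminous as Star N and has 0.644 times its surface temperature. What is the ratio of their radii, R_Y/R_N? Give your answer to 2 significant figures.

L ∝ R²T⁴ gives R ∝ √L / T², so
R_Y/R_N = √(4.30) / (0.644)² = 2.074 / 0.4147 = 5.000.

5.0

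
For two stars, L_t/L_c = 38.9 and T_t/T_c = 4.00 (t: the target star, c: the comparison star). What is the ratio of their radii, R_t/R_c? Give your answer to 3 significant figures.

0.390

L ∝ R²T⁴ gives R ∝ √L / T², so
R_t/R_c = √(38.9) / (4.00)² = 6.237 / 16.00 = 0.3898.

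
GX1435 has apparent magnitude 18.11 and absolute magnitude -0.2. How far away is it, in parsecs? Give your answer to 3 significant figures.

4.59×10^4 pc

m − M = 5 log₁₀(d/10 pc)
18.11 − (-0.2) = 18.31 = 5 log₁₀(d/10)
d = 10 × 10^(18.31/5) = 10 × 10^3.662 = 4.592×10^4 pc.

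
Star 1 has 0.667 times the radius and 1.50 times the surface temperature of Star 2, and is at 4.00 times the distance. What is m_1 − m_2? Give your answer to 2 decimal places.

2.13

L_1/L_2 = (0.667)²(1.50)⁴ = 2.252.
F_1/F_2 = (L_1/L_2)/(d_1/d_2)² = 2.252/16.00 = 0.1408.
m_1 − m_2 = −2.5 log₁₀(0.1408) = 2.13.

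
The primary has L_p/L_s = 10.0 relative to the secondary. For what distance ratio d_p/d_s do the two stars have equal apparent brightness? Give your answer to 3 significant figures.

3.16

Equal flux requires L_p/d_p² = L_s/d_s², so d_p/d_s = √(L_p/L_s)
= √(10.0) = 3.162.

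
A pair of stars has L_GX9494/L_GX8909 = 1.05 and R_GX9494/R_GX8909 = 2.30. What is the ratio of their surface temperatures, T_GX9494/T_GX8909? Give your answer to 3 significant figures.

0.667

L ∝ R²T⁴ gives T ∝ (L/R²)^(1/4), so
T_GX9494/T_GX8909 = (1.05 / 2.30²)^(1/4) = (0.1985)^(1/4) = 0.6675.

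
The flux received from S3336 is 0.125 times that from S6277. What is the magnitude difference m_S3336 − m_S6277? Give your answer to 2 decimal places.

2.26

m_S3336 − m_S6277 = −2.5 log₁₀(F_S3336/F_S6277) = −2.5 log₁₀(0.125) = −2.5 × (-0.903) = 2.258.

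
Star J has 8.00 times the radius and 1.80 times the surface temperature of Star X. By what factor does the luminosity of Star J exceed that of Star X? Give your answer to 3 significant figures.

672

From the Stefan–Boltzmann law, L ∝ R²T⁴, so
L_J/L_X = (R_J/R_X)² (T_J/T_X)⁴ = (8.00)² × (1.80)⁴ = 64.00 × 10.50 = 671.8.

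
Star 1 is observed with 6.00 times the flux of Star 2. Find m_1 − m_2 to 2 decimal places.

-1.95

m_1 − m_2 = −2.5 log₁₀(F_1/F_2) = −2.5 log₁₀(6.00) = −2.5 × (0.778) = -1.945.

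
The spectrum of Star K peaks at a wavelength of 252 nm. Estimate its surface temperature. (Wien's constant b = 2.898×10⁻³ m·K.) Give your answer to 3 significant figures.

T = b/λ_max = 2.898×10⁻³ / (252×10⁻⁹) = 1.150×10^4 K.

1.15×10^4 K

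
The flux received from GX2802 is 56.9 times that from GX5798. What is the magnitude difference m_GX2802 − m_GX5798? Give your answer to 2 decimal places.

m_GX2802 − m_GX5798 = −2.5 log₁₀(F_GX2802/F_GX5798) = −2.5 log₁₀(56.9) = −2.5 × (1.755) = -4.388.

-4.39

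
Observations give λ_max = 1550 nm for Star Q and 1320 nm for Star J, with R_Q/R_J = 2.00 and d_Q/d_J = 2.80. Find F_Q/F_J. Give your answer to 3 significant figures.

Wien's law: T_Q/T_J = λ_J/λ_Q = 1320/1550 = 0.8516.
L_Q/L_J = (R_Q/R_J)²(T_Q/T_J)⁴ = (2.00)²(0.8516)⁴ = 2.104.
F_Q/F_J = (L_Q/L_J)/(d_Q/d_J)² = 2.104/(2.80)² = 0.2684.

0.268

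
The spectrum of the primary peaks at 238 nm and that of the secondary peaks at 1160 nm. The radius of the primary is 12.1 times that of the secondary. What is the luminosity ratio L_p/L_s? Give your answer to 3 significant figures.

Wien's law gives T ∝ 1/λ_max, so T_p/T_s = λ_s/λ_p = 1160/238 = 4.874.
Then L ∝ R²T⁴ gives L_p/L_s = (12.1)² × (4.874)⁴ = 146.4 × 564.3 = 8.262×10^4.

8.26×10^4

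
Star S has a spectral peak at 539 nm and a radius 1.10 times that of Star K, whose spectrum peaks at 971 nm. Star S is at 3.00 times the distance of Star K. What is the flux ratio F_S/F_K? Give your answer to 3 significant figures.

1.42

Wien's law: T_S/T_K = λ_K/λ_S = 971/539 = 1.801.
L_S/L_K = (R_S/R_K)²(T_S/T_K)⁴ = (1.10)²(1.801)⁴ = 12.74.
F_S/F_K = (L_S/L_K)/(d_S/d_K)² = 12.74/(3.00)² = 1.416.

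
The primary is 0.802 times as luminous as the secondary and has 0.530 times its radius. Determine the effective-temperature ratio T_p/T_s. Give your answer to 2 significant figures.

L ∝ R²T⁴ gives T ∝ (L/R²)^(1/4), so
T_p/T_s = (0.802 / 0.530²)^(1/4) = (2.855)^(1/4) = 1.300.

1.3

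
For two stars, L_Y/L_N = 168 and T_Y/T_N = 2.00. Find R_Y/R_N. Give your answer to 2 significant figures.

3.2

L ∝ R²T⁴ gives R ∝ √L / T², so
R_Y/R_N = √(168) / (2.00)² = 12.96 / 4.000 = 3.240.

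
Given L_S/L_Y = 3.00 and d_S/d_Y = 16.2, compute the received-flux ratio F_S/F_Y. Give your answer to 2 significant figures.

F = L/(4πd²), so F_S/F_Y = (L_S/L_Y) / (d_S/d_Y)²
= 3.00 / (16.2)² = 3.00 / 262.4 = 0.01143.

0.011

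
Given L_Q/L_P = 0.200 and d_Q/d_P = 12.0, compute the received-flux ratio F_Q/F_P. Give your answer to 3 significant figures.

0.00139

F = L/(4πd²), so F_Q/F_P = (L_Q/L_P) / (d_Q/d_P)²
= 0.200 / (12.0)² = 0.200 / 144.0 = 0.001389.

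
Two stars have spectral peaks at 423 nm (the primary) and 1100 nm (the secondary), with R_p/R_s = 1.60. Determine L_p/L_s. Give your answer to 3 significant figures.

Wien's law gives T ∝ 1/λ_max, so T_p/T_s = λ_s/λ_p = 1100/423 = 2.600.
Then L ∝ R²T⁴ gives L_p/L_s = (1.60)² × (2.600)⁴ = 2.560 × 45.73 = 117.1.

117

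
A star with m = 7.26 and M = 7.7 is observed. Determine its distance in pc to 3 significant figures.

m − M = 5 log₁₀(d/10 pc)
7.26 − (7.7) = -0.44 = 5 log₁₀(d/10)
d = 10 × 10^(-0.44/5) = 10 × 10^-0.088 = 8.166 pc.

8.17 pc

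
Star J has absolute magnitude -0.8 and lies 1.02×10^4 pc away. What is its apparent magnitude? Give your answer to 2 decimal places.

m = M + 5 log₁₀(d/10 pc) = -0.8 + 5 log₁₀(1.02×10^4/10)
  = -0.8 + 5 × 3.009 = -0.8 + 15.04 = 14.24.

14.24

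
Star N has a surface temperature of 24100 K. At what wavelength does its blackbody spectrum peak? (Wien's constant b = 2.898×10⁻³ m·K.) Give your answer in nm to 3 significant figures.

λ_max = b/T = 2.898×10⁻³ / 24100 = 1.20×10^-7 m = 120.2 nm.

120 nm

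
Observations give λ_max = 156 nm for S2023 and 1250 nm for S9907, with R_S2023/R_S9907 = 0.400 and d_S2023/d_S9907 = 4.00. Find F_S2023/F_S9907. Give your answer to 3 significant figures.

41.2

Wien's law: T_S2023/T_S9907 = λ_S9907/λ_S2023 = 1250/156 = 8.013.
L_S2023/L_S9907 = (R_S2023/R_S9907)²(T_S2023/T_S9907)⁴ = (0.400)²(8.013)⁴ = 659.6.
F_S2023/F_S9907 = (L_S2023/L_S9907)/(d_S2023/d_S9907)² = 659.6/(4.00)² = 41.22.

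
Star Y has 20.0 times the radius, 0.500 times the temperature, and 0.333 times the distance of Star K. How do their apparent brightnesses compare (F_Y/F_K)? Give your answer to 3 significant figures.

L_Y/L_K = (R_Y/R_K)²(T_Y/T_K)⁴ = (20.0)² × (0.500)⁴ = 25.00.
F_Y/F_K = (L_Y/L_K)/(d_Y/d_K)² = 25.00 / (0.333)² = 225.5.

225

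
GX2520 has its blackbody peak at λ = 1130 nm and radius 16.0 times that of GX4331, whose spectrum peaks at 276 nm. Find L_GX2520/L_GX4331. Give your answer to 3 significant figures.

0.911

Wien's law gives T ∝ 1/λ_max, so T_GX2520/T_GX4331 = λ_GX4331/λ_GX2520 = 276/1130 = 0.2442.
Then L ∝ R²T⁴ gives L_GX2520/L_GX4331 = (16.0)² × (0.2442)⁴ = 256.0 × 0.003559 = 0.9111.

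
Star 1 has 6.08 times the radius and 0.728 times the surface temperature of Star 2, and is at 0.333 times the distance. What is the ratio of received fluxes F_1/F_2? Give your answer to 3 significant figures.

93.6

L_1/L_2 = (R_1/R_2)²(T_1/T_2)⁴ = (6.08)² × (0.728)⁴ = 10.38.
F_1/F_2 = (L_1/L_2)/(d_1/d_2)² = 10.38 / (0.333)² = 93.64.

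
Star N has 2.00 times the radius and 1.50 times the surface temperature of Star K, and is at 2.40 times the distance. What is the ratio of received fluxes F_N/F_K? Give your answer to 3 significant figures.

L_N/L_K = (R_N/R_K)²(T_N/T_K)⁴ = (2.00)² × (1.50)⁴ = 20.25.
F_N/F_K = (L_N/L_K)/(d_N/d_K)² = 20.25 / (2.40)² = 3.516.

3.52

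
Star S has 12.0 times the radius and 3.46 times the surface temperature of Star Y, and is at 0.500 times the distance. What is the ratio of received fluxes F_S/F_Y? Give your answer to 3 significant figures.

L_S/L_Y = (R_S/R_Y)²(T_S/T_Y)⁴ = (12.0)² × (3.46)⁴ = 2.064×10^4.
F_S/F_Y = (L_S/L_Y)/(d_S/d_Y)² = 2.064×10^4 / (0.500)² = 8.255×10^4.

8.26×10^4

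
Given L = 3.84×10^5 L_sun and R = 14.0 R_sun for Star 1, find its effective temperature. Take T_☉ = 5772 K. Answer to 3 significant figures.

T/T_☉ = (L/L_☉)^(1/4) / (R/R_☉)^(1/2)
T = 5772 × (3.84×10^5)^(1/4) / √(14.0) = 5772 × 24.89 / 3.742 = 3.840×10^4 K.

3.84×10^4 K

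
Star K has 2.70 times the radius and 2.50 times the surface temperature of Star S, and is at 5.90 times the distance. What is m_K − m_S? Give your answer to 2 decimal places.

L_K/L_S = (2.70)²(2.50)⁴ = 284.8.
F_K/F_S = (L_K/L_S)/(d_K/d_S)² = 284.8/34.81 = 8.181.
m_K − m_S = −2.5 log₁₀(8.181) = -2.28.

-2.28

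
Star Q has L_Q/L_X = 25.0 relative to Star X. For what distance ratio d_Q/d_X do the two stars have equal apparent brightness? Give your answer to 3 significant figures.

5.00

Equal flux requires L_Q/d_Q² = L_X/d_X², so d_Q/d_X = √(L_Q/L_X)
= √(25.0) = 5.000.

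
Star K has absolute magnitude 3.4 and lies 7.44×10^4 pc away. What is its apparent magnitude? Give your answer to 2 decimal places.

22.76

m = M + 5 log₁₀(d/10 pc) = 3.4 + 5 log₁₀(7.44×10^4/10)
  = 3.4 + 5 × 3.872 = 3.4 + 19.36 = 22.76.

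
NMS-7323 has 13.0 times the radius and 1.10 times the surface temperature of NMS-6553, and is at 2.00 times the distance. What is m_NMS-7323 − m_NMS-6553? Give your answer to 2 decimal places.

-4.48

L_NMS-7323/L_NMS-6553 = (13.0)²(1.10)⁴ = 247.4.
F_NMS-7323/F_NMS-6553 = (L_NMS-7323/L_NMS-6553)/(d_NMS-7323/d_NMS-6553)² = 247.4/4.000 = 61.86.
m_NMS-7323 − m_NMS-6553 = −2.5 log₁₀(61.86) = -4.48.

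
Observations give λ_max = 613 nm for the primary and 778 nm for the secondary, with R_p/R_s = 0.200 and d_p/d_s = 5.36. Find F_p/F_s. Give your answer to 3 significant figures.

Wien's law: T_p/T_s = λ_s/λ_p = 778/613 = 1.269.
L_p/L_s = (R_p/R_s)²(T_p/T_s)⁴ = (0.200)²(1.269)⁴ = 0.1038.
F_p/F_s = (L_p/L_s)/(d_p/d_s)² = 0.1038/(5.36)² = 0.003612.

0.00361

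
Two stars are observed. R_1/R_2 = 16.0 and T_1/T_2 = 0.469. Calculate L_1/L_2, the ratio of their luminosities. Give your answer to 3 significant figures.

12.4

From the Stefan–Boltzmann law, L ∝ R²T⁴, so
L_1/L_2 = (R_1/R_2)² (T_1/T_2)⁴ = (16.0)² × (0.469)⁴ = 256.0 × 0.04838 = 12.39.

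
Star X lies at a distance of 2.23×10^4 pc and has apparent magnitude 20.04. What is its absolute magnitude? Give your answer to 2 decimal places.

3.30

M = m − 5 log₁₀(d/10 pc) = 20.04 − 5 log₁₀(2.23×10^4/10)
  = 20.04 − 5 × 3.348 = 20.04 − 16.74 = 3.30.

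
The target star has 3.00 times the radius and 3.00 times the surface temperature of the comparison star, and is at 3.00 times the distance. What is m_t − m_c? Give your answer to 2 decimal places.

L_t/L_c = (3.00)²(3.00)⁴ = 729.0.
F_t/F_c = (L_t/L_c)/(d_t/d_c)² = 729.0/9.000 = 81.00.
m_t − m_c = −2.5 log₁₀(81.00) = -4.77.

-4.77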